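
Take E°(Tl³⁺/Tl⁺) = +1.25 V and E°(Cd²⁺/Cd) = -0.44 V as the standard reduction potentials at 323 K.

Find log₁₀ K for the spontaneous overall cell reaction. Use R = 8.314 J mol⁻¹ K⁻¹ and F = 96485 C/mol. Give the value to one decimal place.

52.7

Cathode: Tl³⁺/Tl⁺; anode: Cd²⁺/Cd. E°cell = (+1.25) − (-0.44) = +1.69 V, with n = 2.
ΔG° = −nFE° = −RT ln K, so ln K = nFE°/(RT) = (2)(96485)(+1.69) / ((8.314)(323)) = 121.441.
log₁₀ K = 121.441 / ln 10 = 52.7.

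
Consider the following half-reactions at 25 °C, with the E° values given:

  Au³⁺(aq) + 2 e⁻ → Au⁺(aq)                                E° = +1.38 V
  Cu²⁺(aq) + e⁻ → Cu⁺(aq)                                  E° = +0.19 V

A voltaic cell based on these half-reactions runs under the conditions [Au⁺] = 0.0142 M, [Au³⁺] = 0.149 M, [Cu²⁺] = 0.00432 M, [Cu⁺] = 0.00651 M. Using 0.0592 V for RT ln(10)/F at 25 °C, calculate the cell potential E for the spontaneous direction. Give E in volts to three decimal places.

+1.231 V

Au³⁺/Au⁺ is the cathode (higher E°), Cu²⁺/Cu⁺ the anode: E°cell = +1.38 − (+0.19) = +1.19 V, n = 2.
Overall: Au³⁺(aq) + 2 Cu⁺(aq) → Au⁺(aq) + 2 Cu²⁺(aq)
Q = [Au⁺]·[Cu²⁺]^2 / ([Au³⁺]·[Cu⁺]^2); log Q = -1.377.
E = E° − (0.0592/n) log Q = +1.19 − (0.0592/2)(-1.377) = +1.231 V.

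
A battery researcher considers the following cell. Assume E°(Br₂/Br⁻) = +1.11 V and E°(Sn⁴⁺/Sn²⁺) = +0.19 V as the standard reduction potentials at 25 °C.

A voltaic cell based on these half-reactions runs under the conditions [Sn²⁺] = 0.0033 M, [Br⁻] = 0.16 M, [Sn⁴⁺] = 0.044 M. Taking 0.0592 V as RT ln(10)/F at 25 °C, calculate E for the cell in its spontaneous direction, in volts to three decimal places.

Br₂/Br⁻ is the cathode (higher E°), Sn⁴⁺/Sn²⁺ the anode: E°cell = +1.11 − (+0.19) = +0.92 V, n = 2.
Overall: Br₂(l) + Sn²⁺(aq) → 2 Br⁻(aq) + Sn⁴⁺(aq)
Q = [Br⁻]^2·[Sn⁴⁺] / ([Sn²⁺]); log Q = -0.467.
E = E° − (0.0592/n) log Q = +0.92 − (0.0592/2)(-0.467) = +0.934 V.

+0.934 V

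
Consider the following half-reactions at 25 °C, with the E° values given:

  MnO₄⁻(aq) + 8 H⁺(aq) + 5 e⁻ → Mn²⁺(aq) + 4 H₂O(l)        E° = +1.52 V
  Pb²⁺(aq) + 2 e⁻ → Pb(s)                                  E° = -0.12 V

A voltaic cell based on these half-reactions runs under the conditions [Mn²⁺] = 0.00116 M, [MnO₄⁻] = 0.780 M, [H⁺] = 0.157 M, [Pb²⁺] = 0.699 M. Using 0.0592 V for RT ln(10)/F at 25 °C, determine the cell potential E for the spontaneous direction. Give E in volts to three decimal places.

MnO₄⁻/Mn²⁺ is the cathode (higher E°), Pb²⁺/Pb the anode: E°cell = +1.52 − (-0.12) = +1.64 V, n = 10.
Overall: 2 MnO₄⁻(aq) + 16 H⁺(aq) + 5 Pb(s) → 2 Mn²⁺(aq) + 8 H₂O(l) + 5 Pb²⁺(aq)
Q = [Mn²⁺]^2·[Pb²⁺]^5 / ([MnO₄⁻]^2·[H⁺]^16); log Q = 6.433.
E = E° − (0.0592/n) log Q = +1.64 − (0.0592/10)(6.433) = +1.602 V.

+1.602 V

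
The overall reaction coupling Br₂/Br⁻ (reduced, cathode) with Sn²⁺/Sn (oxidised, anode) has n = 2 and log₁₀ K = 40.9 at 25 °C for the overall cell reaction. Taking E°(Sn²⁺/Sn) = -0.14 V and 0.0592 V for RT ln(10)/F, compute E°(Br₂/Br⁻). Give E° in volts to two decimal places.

E°cell = (0.0592/n)·log K = (0.0592/2)(40.9) = +1.211 V.
Since Br₂/Br⁻ is the cathode and Sn²⁺/Sn the anode, E°cell = E°(Br₂/Br⁻) − E°(Sn²⁺/Sn).
So E°(Br₂/Br⁻) = E°cell + E°(Sn²⁺/Sn) = +1.211 + (-0.14) = +1.07 V.

+1.07 V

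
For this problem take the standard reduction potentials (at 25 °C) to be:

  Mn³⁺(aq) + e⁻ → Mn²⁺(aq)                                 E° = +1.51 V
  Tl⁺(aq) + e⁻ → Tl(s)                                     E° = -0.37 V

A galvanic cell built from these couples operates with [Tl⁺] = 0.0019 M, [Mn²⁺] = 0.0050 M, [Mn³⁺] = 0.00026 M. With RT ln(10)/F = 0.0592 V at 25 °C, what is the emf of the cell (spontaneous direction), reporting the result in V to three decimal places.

+1.965 V

Mn³⁺/Mn²⁺ is the cathode (higher E°), Tl⁺/Tl the anode: E°cell = +1.51 − (-0.37) = +1.88 V, n = 1.
Overall: Mn³⁺(aq) + Tl(s) → Mn²⁺(aq) + Tl⁺(aq)
Q = [Mn²⁺]·[Tl⁺] / ([Mn³⁺]); log Q = -1.437.
E = E° − (0.0592/n) log Q = +1.88 − (0.0592/1)(-1.437) = +1.965 V.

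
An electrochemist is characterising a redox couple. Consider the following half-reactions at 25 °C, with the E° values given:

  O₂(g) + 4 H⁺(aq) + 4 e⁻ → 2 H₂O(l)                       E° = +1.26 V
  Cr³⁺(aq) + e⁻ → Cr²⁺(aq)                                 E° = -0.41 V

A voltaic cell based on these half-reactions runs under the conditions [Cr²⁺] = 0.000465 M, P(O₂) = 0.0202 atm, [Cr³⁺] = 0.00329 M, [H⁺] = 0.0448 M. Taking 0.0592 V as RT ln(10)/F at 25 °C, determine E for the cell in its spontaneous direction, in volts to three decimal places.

O₂/H₂O is the cathode (higher E°), Cr³⁺/Cr²⁺ the anode: E°cell = +1.26 − (-0.41) = +1.67 V, n = 4.
Overall: O₂(g) + 4 H⁺(aq) + 4 Cr²⁺(aq) → 2 H₂O(l) + 4 Cr³⁺(aq)
Q = [Cr³⁺]^4 / (P(O₂)·[H⁺]^4·[Cr²⁺]^4); log Q = 10.489.
E = E° − (0.0592/n) log Q = +1.67 − (0.0592/4)(10.489) = +1.515 V.

+1.515 V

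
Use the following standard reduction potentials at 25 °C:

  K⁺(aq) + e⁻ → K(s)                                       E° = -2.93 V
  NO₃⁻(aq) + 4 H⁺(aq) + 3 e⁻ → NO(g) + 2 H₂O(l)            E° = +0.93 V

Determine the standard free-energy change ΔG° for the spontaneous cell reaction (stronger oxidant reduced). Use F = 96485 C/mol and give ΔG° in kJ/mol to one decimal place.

-1117.3 kJ/mol

NO₃⁻/NO (E° = +0.93 V) is the cathode; K⁺/K (E° = -2.93 V) is the anode, so E°cell = +3.86 V.
Balancing electrons gives n = 3 (lcm of 3 and 1).
ΔG° = −nFE° = −(3)(96485)(+3.86) = -1,117,296 J = -1117.3 kJ/mol.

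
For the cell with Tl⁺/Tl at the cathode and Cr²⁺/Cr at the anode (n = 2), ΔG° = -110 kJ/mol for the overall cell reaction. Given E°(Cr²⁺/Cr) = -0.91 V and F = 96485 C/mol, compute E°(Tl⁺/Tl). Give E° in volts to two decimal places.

-0.34 V

E°cell = −ΔG°/(nF) = −(-110×10³)/((2)(96485)) = +0.570 V.
Since Tl⁺/Tl is the cathode and Cr²⁺/Cr the anode, E°cell = E°(Tl⁺/Tl) − E°(Cr²⁺/Cr).
So E°(Tl⁺/Tl) = E°cell + E°(Cr²⁺/Cr) = +0.570 + (-0.91) = -0.34 V.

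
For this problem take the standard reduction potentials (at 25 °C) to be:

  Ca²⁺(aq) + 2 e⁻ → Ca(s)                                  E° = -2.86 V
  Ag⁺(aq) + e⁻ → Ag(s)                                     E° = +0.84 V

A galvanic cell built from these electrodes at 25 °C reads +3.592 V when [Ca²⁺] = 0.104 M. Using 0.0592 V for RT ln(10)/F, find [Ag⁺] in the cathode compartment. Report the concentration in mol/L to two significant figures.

0.0048 M

Ag⁺/Ag is the cathode, Ca²⁺/Ca the anode: E°cell = +3.70 V, n = 2.
Overall reaction: 2 Ag⁺(aq) + Ca(s) → 2 Ag(s) + Ca²⁺(aq); Q = [Ca²⁺]^1/[Ag⁺]^2.
From E = E° − (0.0592/n) log Q: log Q = (E° − E)·n/0.0592 = (+3.70 − (+3.592))·2/0.0592 = 3.6486.
So 2·log[Ag⁺] = 1·log(0.104) − log Q = -0.9830 − (3.6486) = -4.6316; log[Ag⁺] = -4.6316 / 2 = -2.3158; [Ag⁺] = 10^(-2.3158) ≈ 0.0048 M.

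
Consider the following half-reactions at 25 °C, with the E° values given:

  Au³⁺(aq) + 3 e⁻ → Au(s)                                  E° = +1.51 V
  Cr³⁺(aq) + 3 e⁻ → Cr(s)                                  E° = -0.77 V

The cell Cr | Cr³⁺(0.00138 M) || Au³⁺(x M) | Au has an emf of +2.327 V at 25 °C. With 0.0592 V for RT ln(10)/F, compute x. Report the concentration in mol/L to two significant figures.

0.33 M

Au³⁺/Au is the cathode, Cr³⁺/Cr the anode: E°cell = +2.28 V, n = 3.
Overall reaction: Au³⁺(aq) + Cr(s) → Au(s) + Cr³⁺(aq); Q = [Cr³⁺]^1/[Au³⁺]^1.
From E = E° − (0.0592/n) log Q: log Q = (E° − E)·n/0.0592 = (+2.28 − (+2.327))·3/0.0592 = -2.3818.
So 1·log[Au³⁺] = 1·log(0.00138) − log Q = -2.8601 − (-2.3818) = -0.4783; [Au³⁺] = 10^(-0.4783) ≈ 0.33 M.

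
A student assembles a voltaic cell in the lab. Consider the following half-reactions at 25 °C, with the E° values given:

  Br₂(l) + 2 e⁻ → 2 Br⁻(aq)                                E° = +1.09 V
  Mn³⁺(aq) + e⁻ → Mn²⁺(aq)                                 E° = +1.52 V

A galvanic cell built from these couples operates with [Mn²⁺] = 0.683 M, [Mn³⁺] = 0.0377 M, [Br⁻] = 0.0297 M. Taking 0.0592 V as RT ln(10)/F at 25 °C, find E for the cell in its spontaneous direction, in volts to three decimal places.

Mn³⁺/Mn²⁺ is the cathode (higher E°), Br₂/Br⁻ the anode: E°cell = +1.52 − (+1.09) = +0.43 V, n = 2.
Overall: 2 Mn³⁺(aq) + 2 Br⁻(aq) → 2 Mn²⁺(aq) + Br₂(l)
Q = [Mn²⁺]^2 / ([Mn³⁺]^2·[Br⁻]^2); log Q = 5.571.
E = E° − (0.0592/n) log Q = +0.43 − (0.0592/2)(5.571) = +0.265 V.

+0.265 V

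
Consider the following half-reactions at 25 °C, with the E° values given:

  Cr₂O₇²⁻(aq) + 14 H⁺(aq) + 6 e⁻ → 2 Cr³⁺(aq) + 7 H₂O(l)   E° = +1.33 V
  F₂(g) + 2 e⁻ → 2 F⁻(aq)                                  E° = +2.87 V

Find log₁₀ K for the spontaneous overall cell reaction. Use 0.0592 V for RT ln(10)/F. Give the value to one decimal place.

Cathode: F₂/F⁻; anode: Cr₂O₇²⁻/Cr³⁺. E°cell = +1.54 V, n = 6.
log K = nE°cell / 0.0592 = (6)(+1.54) / 0.0592 = 156.1.

156.1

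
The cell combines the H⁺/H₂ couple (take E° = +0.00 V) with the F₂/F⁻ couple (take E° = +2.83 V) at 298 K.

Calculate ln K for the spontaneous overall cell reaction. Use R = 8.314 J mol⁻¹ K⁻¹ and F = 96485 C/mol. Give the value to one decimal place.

Cathode: F₂/F⁻; anode: H⁺/H₂. E°cell = (+2.83) − (+0.00) = +2.83 V, with n = 2.
ΔG° = −nFE° = −RT ln K, so ln K = nFE°/(RT) = (2)(96485)(+2.83) / ((8.314)(298)) = 220.419.

220.4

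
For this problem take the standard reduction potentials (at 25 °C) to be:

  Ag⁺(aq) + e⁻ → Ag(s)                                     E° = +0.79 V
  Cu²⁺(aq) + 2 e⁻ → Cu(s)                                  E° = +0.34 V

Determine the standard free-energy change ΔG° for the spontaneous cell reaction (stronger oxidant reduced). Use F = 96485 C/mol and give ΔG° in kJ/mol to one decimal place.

Ag⁺/Ag (E° = +0.79 V) is the cathode; Cu²⁺/Cu (E° = +0.34 V) is the anode, so E°cell = +0.45 V.
Balancing electrons gives n = 2 (lcm of 1 and 2).
ΔG° = −nFE° = −(2)(96485)(+0.45) = -86,836 J = -86.8 kJ/mol.

-86.8 kJ/mol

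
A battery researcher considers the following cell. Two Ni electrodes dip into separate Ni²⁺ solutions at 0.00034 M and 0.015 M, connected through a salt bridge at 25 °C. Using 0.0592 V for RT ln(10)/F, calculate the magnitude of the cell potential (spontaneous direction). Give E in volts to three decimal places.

+0.049 V

For a concentration cell E°cell = 0. The 0.015 M side is the cathode (reduction is favoured where [Ni²⁺] is higher).
With n = 2, E = −(0.0592/2) log([Ni²⁺]ₐₙ/[Ni²⁺]꜀ₐₜ) = −(0.0592/2) log(0.00034/0.015) = −(0.0592/2)(-1.645) = +0.049 V.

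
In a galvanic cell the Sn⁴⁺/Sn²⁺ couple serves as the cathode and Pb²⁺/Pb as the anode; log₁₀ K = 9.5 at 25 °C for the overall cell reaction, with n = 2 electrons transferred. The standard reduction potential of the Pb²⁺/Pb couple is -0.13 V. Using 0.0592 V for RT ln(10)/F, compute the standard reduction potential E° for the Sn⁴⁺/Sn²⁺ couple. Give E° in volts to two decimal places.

E°cell = (0.0592/n)·log K = (0.0592/2)(9.5) = +0.281 V.
Since Sn⁴⁺/Sn²⁺ is the cathode and Pb²⁺/Pb the anode, E°cell = E°(Sn⁴⁺/Sn²⁺) − E°(Pb²⁺/Pb).
So E°(Sn⁴⁺/Sn²⁺) = E°cell + E°(Pb²⁺/Pb) = +0.281 + (-0.13) = +0.15 V.

+0.15 V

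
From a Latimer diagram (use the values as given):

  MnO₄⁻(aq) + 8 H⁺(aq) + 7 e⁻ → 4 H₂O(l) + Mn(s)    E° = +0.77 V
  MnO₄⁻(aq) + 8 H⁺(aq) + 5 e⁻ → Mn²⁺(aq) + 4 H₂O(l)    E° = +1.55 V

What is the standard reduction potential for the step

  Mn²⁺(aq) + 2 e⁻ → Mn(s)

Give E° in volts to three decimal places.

Sequential free energies add, so n₃E°₃ = n₁E°₁ + n₂E°₂.
With n₃ = 7, and the known step contributing 5×(+1.55) V, the unknown satisfies 2·E° = 7×(+0.77) − 5×(+1.55) = -2.360.
E° = -2.360 / 2 = -1.180 V.

-1.180 V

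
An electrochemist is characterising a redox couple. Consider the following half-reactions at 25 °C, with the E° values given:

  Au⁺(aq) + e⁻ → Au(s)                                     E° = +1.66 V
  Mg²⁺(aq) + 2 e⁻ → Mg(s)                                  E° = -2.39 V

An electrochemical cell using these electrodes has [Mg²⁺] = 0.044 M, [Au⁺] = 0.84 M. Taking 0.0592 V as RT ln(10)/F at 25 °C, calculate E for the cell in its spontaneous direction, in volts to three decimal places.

Au⁺/Au is the cathode (higher E°), Mg²⁺/Mg the anode: E°cell = +1.66 − (-2.39) = +4.05 V, n = 2.
Overall: 2 Au⁺(aq) + Mg(s) → 2 Au(s) + Mg²⁺(aq)
Q = [Mg²⁺] / ([Au⁺]^2); log Q = -1.205.
E = E° − (0.0592/n) log Q = +4.05 − (0.0592/2)(-1.205) = +4.086 V.

+4.086 V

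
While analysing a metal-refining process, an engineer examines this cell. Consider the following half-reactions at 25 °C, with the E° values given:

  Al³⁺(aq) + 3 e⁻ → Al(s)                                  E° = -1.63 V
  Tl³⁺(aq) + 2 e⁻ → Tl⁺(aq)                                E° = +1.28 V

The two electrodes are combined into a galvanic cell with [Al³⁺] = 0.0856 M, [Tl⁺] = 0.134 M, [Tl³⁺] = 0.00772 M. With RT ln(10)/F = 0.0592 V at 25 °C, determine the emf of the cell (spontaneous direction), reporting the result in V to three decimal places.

Tl³⁺/Tl⁺ is the cathode (higher E°), Al³⁺/Al the anode: E°cell = +1.28 − (-1.63) = +2.91 V, n = 6.
Overall: 3 Tl³⁺(aq) + 2 Al(s) → 3 Tl⁺(aq) + 2 Al³⁺(aq)
Q = [Tl⁺]^3·[Al³⁺]^2 / ([Tl³⁺]^3); log Q = 1.583.
E = E° − (0.0592/n) log Q = +2.91 − (0.0592/6)(1.583) = +2.894 V.

+2.894 V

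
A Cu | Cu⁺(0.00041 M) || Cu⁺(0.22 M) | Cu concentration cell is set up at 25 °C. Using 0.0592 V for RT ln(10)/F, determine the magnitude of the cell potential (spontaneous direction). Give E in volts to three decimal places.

+0.162 V

For a concentration cell E°cell = 0. The 0.22 M side is the cathode (reduction is favoured where [Cu⁺] is higher).
With n = 1, E = −(0.0592/1) log([Cu⁺]ₐₙ/[Cu⁺]꜀ₐₜ) = −(0.0592/1) log(0.00041/0.22) = −(0.0592/1)(-2.730) = +0.162 V.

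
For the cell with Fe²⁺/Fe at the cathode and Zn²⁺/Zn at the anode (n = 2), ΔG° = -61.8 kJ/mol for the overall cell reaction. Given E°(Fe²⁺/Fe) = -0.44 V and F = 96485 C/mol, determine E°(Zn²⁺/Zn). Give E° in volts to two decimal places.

E°cell = −ΔG°/(nF) = −(-61.8×10³)/((2)(96485)) = +0.320 V.
Since Fe²⁺/Fe is the cathode and Zn²⁺/Zn the anode, E°cell = E°(Fe²⁺/Fe) − E°(Zn²⁺/Zn).
So E°(Zn²⁺/Zn) = E°(Fe²⁺/Fe) − E°cell = (-0.44) − (+0.320) = -0.76 V.

-0.76 V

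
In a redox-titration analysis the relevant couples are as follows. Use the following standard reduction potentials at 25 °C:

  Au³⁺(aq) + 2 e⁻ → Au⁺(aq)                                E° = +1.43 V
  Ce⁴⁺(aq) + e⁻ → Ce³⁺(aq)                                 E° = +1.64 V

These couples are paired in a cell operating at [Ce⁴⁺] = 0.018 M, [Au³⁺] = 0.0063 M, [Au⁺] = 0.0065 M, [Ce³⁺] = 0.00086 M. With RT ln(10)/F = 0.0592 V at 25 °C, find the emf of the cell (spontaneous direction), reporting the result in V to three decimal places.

+0.289 V

Ce⁴⁺/Ce³⁺ is the cathode (higher E°), Au³⁺/Au⁺ the anode: E°cell = +1.64 − (+1.43) = +0.21 V, n = 2.
Overall: 2 Ce⁴⁺(aq) + Au⁺(aq) → 2 Ce³⁺(aq) + Au³⁺(aq)
Q = [Ce³⁺]^2·[Au³⁺] / ([Ce⁴⁺]^2·[Au⁺]); log Q = -2.655.
E = E° − (0.0592/n) log Q = +0.21 − (0.0592/2)(-2.655) = +0.289 V.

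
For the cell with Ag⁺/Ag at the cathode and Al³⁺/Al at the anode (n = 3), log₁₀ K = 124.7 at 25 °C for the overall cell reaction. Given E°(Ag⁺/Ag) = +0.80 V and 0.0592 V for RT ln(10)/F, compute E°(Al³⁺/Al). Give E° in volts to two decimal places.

-1.66 V

E°cell = (0.0592/n)·log K = (0.0592/3)(124.7) = +2.461 V.
Since Ag⁺/Ag is the cathode and Al³⁺/Al the anode, E°cell = E°(Ag⁺/Ag) − E°(Al³⁺/Al).
So E°(Al³⁺/Al) = E°(Ag⁺/Ag) − E°cell = (+0.80) − (+2.461) = -1.66 V.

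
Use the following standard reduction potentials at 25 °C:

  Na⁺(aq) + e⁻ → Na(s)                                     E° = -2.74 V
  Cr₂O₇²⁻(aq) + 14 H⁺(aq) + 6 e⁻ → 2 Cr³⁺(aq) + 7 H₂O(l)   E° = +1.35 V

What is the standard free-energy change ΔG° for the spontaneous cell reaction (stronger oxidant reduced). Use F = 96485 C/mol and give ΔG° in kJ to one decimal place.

-2367.7 kJ

Cr₂O₇²⁻/Cr³⁺ (E° = +1.35 V) is the cathode; Na⁺/Na (E° = -2.74 V) is the anode, so E°cell = +4.09 V.
Balancing electrons gives n = 6 (lcm of 6 and 1).
ΔG° = −nFE° = −(6)(96485)(+4.09) = -2,367,742 J = -2367.7 kJ.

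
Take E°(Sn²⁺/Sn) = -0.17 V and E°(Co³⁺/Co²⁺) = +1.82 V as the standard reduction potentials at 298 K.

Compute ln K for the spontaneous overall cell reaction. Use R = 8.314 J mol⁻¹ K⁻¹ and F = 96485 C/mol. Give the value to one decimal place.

Cathode: Co³⁺/Co²⁺; anode: Sn²⁺/Sn. E°cell = (+1.82) − (-0.17) = +1.99 V, with n = 2.
ΔG° = −nFE° = −RT ln K, so ln K = nFE°/(RT) = (2)(96485)(+1.99) / ((8.314)(298)) = 154.995.

155.0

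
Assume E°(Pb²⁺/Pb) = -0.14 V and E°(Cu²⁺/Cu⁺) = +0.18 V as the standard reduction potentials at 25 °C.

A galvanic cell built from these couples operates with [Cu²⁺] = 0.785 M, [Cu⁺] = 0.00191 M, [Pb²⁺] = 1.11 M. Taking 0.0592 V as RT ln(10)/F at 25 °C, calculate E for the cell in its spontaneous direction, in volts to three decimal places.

+0.473 V

Cu²⁺/Cu⁺ is the cathode (higher E°), Pb²⁺/Pb the anode: E°cell = +0.18 − (-0.14) = +0.32 V, n = 2.
Overall: 2 Cu²⁺(aq) + Pb(s) → 2 Cu⁺(aq) + Pb²⁺(aq)
Q = [Cu⁺]^2·[Pb²⁺] / ([Cu²⁺]^2); log Q = -5.182.
E = E° − (0.0592/n) log Q = +0.32 − (0.0592/2)(-5.182) = +0.473 V.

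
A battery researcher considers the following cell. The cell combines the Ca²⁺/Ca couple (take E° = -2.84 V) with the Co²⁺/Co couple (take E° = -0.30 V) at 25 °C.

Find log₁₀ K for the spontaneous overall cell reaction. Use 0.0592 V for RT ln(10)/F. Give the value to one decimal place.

Cathode: Co²⁺/Co; anode: Ca²⁺/Ca. E°cell = +2.54 V, n = 2.
log K = nE°cell / 0.0592 = (2)(+2.54) / 0.0592 = 85.8.

85.8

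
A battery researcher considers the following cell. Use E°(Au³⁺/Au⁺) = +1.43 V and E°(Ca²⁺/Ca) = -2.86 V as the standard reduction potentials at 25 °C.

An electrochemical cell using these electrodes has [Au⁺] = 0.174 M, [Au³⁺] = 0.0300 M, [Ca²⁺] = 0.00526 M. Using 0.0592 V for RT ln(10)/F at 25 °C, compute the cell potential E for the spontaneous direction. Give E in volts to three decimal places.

Au³⁺/Au⁺ is the cathode (higher E°), Ca²⁺/Ca the anode: E°cell = +1.43 − (-2.86) = +4.29 V, n = 2.
Overall: Au³⁺(aq) + Ca(s) → Au⁺(aq) + Ca²⁺(aq)
Q = [Au⁺]·[Ca²⁺] / ([Au³⁺]); log Q = -1.516.
E = E° − (0.0592/n) log Q = +4.29 − (0.0592/2)(-1.516) = +4.335 V.

+4.335 V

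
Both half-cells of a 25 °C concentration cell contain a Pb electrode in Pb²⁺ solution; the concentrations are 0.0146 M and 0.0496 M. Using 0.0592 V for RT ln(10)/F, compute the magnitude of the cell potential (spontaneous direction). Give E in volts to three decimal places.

For a concentration cell E°cell = 0. The 0.0496 M side is the cathode (reduction is favoured where [Pb²⁺] is higher).
With n = 2, E = −(0.0592/2) log([Pb²⁺]ₐₙ/[Pb²⁺]꜀ₐₜ) = −(0.0592/2) log(0.0146/0.0496) = −(0.0592/2)(-0.531) = +0.016 V.

+0.016 V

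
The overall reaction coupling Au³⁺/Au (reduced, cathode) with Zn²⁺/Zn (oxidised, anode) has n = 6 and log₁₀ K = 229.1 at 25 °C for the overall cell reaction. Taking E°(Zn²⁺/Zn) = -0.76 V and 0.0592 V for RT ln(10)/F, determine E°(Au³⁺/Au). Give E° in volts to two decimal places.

+1.50 V

E°cell = (0.0592/n)·log K = (0.0592/6)(229.1) = +2.260 V.
Since Au³⁺/Au is the cathode and Zn²⁺/Zn the anode, E°cell = E°(Au³⁺/Au) − E°(Zn²⁺/Zn).
So E°(Au³⁺/Au) = E°cell + E°(Zn²⁺/Zn) = +2.260 + (-0.76) = +1.50 V.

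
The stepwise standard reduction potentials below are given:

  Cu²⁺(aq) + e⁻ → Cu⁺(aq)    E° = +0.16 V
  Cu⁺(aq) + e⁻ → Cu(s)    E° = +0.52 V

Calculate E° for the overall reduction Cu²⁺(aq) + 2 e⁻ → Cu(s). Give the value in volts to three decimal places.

Adding the free-energy changes (−nFE°) of the two steps gives −n₃FE°₃ = −n₁FE°₁ − n₂FE°₂.
E°₃ = (1×+0.16 + 1×+0.52) / 2 = (+0.680) / 2 = +0.340 V.

+0.340 V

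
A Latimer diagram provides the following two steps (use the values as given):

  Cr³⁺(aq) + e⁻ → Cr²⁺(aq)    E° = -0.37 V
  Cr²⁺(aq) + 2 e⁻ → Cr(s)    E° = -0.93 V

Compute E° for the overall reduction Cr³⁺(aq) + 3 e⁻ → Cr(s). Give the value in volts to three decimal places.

Standard free energies of sequential steps add: ΔG°₃ = ΔG°₁ + ΔG°₂, so n₃E°₃ = n₁E°₁ + n₂E°₂.
E°₃ = (1×-0.37 + 2×-0.93) / 3 = (-2.230) / 3 = -0.743 V.

-0.743 V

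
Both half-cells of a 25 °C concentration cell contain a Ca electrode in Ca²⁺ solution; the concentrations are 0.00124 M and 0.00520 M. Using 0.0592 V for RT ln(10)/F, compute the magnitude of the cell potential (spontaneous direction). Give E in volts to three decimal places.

+0.018 V

For a concentration cell E°cell = 0. The 0.00520 M side is the cathode (reduction is favoured where [Ca²⁺] is higher).
With n = 2, E = −(0.0592/2) log([Ca²⁺]ₐₙ/[Ca²⁺]꜀ₐₜ) = −(0.0592/2) log(0.00124/0.0052) = −(0.0592/2)(-0.623) = +0.018 V.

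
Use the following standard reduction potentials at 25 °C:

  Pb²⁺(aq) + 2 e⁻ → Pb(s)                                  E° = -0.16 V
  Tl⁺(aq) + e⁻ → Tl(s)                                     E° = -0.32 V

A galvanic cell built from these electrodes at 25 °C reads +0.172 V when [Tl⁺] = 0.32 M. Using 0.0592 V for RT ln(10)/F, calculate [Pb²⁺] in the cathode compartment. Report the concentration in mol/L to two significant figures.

Pb²⁺/Pb is the cathode, Tl⁺/Tl the anode: E°cell = +0.16 V, n = 2.
Overall reaction: Pb²⁺(aq) + 2 Tl(s) → Pb(s) + 2 Tl⁺(aq); Q = [Tl⁺]^2/[Pb²⁺]^1.
From E = E° − (0.0592/n) log Q: log Q = (E° − E)·n/0.0592 = (+0.16 − (+0.172))·2/0.0592 = -0.4054.
So 1·log[Pb²⁺] = 2·log(0.32) − log Q = -0.9897 − (-0.4054) = -0.5843; [Pb²⁺] = 10^(-0.5843) ≈ 0.26 M.

0.26 M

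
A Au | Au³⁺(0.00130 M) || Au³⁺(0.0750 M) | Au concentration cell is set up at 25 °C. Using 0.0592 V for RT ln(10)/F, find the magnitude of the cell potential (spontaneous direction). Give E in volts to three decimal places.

+0.035 V

For a concentration cell E°cell = 0. The 0.0750 M side is the cathode (reduction is favoured where [Au³⁺] is higher).
With n = 3, E = −(0.0592/3) log([Au³⁺]ₐₙ/[Au³⁺]꜀ₐₜ) = −(0.0592/3) log(0.0013/0.075) = −(0.0592/3)(-1.761) = +0.035 V.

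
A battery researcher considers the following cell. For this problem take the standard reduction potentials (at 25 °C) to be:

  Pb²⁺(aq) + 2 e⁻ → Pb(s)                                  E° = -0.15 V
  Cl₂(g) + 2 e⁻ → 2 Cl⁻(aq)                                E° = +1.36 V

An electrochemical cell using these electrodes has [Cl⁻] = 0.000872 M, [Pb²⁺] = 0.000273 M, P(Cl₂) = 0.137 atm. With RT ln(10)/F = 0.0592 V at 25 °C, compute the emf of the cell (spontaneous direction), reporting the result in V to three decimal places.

+1.771 V

Cl₂/Cl⁻ is the cathode (higher E°), Pb²⁺/Pb the anode: E°cell = +1.36 − (-0.15) = +1.51 V, n = 2.
Overall: Cl₂(g) + Pb(s) → 2 Cl⁻(aq) + Pb²⁺(aq)
Q = [Cl⁻]^2·[Pb²⁺] / (P(Cl₂)); log Q = -8.820.
E = E° − (0.0592/n) log Q = +1.51 − (0.0592/2)(-8.820) = +1.771 V.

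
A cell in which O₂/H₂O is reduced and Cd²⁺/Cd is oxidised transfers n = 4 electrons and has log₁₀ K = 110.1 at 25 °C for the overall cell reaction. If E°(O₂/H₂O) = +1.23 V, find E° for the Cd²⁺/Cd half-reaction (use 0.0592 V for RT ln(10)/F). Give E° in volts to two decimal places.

-0.40 V

E°cell = (0.0592/n)·log K = (0.0592/4)(110.1) = +1.629 V.
Since O₂/H₂O is the cathode and Cd²⁺/Cd the anode, E°cell = E°(O₂/H₂O) − E°(Cd²⁺/Cd).
So E°(Cd²⁺/Cd) = E°(O₂/H₂O) − E°cell = (+1.23) − (+1.629) = -0.40 V.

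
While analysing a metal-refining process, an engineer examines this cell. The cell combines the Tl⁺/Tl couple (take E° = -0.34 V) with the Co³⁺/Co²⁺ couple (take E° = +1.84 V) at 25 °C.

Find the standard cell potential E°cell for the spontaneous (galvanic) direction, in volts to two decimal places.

The Co³⁺/Co²⁺ couple has the higher reduction potential, so it is the cathode; Tl⁺/Tl is oxidised at the anode.
E°cell = E°(cathode) − E°(anode) = (+1.84) − (-0.34) = +2.18 V.

+2.18 V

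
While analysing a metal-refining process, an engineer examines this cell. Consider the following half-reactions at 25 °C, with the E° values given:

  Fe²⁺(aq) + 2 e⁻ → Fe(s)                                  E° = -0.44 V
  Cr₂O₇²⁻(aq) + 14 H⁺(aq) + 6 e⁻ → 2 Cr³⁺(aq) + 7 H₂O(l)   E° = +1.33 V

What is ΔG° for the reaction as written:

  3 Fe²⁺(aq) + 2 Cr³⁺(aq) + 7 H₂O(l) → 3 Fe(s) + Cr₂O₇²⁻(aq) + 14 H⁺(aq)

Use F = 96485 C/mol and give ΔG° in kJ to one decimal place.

+1024.7 kJ

As written, Fe²⁺/Fe is reduced (cathode) and Cr₂O₇²⁻/Cr³⁺ is oxidised (anode), so E°cell = (-0.44) − (+1.33) = -1.77 V.
Balancing electrons gives n = 6.
ΔG° = −nFE° = −(6)(96485)(-1.77) = 1,024,671 J = +1024.7 kJ.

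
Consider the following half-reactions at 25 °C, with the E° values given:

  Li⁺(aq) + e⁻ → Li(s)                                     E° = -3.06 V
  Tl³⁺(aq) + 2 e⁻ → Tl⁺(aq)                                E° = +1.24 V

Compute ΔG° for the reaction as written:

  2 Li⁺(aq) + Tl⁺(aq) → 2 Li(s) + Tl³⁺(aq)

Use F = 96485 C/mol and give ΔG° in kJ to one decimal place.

+829.8 kJ

As written, Li⁺/Li is reduced (cathode) and Tl³⁺/Tl⁺ is oxidised (anode), so E°cell = (-3.06) − (+1.24) = -4.30 V.
Balancing electrons gives n = 2.
ΔG° = −nFE° = −(2)(96485)(-4.30) = 829,771 J = +829.8 kJ.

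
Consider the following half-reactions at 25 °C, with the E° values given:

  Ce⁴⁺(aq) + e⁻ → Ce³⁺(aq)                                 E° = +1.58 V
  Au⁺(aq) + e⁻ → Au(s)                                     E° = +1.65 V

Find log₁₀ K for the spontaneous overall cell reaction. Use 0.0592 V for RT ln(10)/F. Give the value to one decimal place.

Cathode: Au⁺/Au; anode: Ce⁴⁺/Ce³⁺. E°cell = +0.07 V, n = 1.
log K = nE°cell / 0.0592 = (1)(+0.07) / 0.0592 = 1.2.

1.2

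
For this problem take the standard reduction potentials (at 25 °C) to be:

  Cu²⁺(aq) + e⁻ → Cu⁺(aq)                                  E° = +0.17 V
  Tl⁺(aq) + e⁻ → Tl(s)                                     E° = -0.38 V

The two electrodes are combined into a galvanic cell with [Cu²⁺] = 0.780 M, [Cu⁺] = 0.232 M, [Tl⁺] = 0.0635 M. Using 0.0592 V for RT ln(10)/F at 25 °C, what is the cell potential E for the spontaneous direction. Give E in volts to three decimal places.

+0.652 V

Cu²⁺/Cu⁺ is the cathode (higher E°), Tl⁺/Tl the anode: E°cell = +0.17 − (-0.38) = +0.55 V, n = 1.
Overall: Cu²⁺(aq) + Tl(s) → Cu⁺(aq) + Tl⁺(aq)
Q = [Cu⁺]·[Tl⁺] / ([Cu²⁺]); log Q = -1.724.
E = E° − (0.0592/n) log Q = +0.55 − (0.0592/1)(-1.724) = +0.652 V.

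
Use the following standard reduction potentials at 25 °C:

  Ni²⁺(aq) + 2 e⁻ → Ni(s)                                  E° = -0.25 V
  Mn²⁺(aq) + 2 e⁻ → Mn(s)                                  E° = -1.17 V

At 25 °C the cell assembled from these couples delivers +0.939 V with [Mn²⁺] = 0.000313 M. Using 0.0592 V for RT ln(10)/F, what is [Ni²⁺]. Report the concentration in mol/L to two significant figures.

0.0014 M

Ni²⁺/Ni is the cathode, Mn²⁺/Mn the anode: E°cell = +0.92 V, n = 2.
Overall reaction: Ni²⁺(aq) + Mn(s) → Ni(s) + Mn²⁺(aq); Q = [Mn²⁺]^1/[Ni²⁺]^1.
From E = E° − (0.0592/n) log Q: log Q = (E° − E)·n/0.0592 = (+0.92 − (+0.939))·2/0.0592 = -0.6419.
So 1·log[Ni²⁺] = 1·log(0.000313) − log Q = -3.5045 − (-0.6419) = -2.8626; [Ni²⁺] = 10^(-2.8626) ≈ 0.0014 M.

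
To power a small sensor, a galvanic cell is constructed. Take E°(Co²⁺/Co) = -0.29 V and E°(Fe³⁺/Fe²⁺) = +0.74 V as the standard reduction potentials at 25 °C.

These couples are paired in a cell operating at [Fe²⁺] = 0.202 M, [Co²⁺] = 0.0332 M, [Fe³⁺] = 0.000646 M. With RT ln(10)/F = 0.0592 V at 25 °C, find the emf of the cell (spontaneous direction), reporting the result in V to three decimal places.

Fe³⁺/Fe²⁺ is the cathode (higher E°), Co²⁺/Co the anode: E°cell = +0.74 − (-0.29) = +1.03 V, n = 2.
Overall: 2 Fe³⁺(aq) + Co(s) → 2 Fe²⁺(aq) + Co²⁺(aq)
Q = [Fe²⁺]^2·[Co²⁺] / ([Fe³⁺]^2); log Q = 3.511.
E = E° − (0.0592/n) log Q = +1.03 − (0.0592/2)(3.511) = +0.926 V.

+0.926 V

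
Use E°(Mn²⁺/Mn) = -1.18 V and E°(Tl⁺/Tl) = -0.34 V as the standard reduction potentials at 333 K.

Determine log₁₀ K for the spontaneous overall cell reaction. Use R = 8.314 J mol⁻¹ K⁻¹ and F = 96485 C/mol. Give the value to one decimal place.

Cathode: Tl⁺/Tl; anode: Mn²⁺/Mn. E°cell = (-0.34) − (-1.18) = +0.84 V, with n = 2.
ΔG° = −nFE° = −RT ln K, so ln K = nFE°/(RT) = (2)(96485)(+0.84) / ((8.314)(333)) = 58.548.
log₁₀ K = 58.548 / ln 10 = 25.4.

25.4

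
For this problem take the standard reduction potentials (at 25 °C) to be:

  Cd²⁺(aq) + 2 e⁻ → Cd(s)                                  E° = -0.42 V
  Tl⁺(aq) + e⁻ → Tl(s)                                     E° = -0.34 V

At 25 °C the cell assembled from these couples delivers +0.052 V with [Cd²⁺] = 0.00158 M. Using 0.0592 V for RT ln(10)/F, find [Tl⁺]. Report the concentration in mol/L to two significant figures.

Tl⁺/Tl is the cathode, Cd²⁺/Cd the anode: E°cell = +0.08 V, n = 2.
Overall reaction: 2 Tl⁺(aq) + Cd(s) → 2 Tl(s) + Cd²⁺(aq); Q = [Cd²⁺]^1/[Tl⁺]^2.
From E = E° − (0.0592/n) log Q: log Q = (E° − E)·n/0.0592 = (+0.08 − (+0.052))·2/0.0592 = 0.9459.
So 2·log[Tl⁺] = 1·log(0.00158) − log Q = -2.8013 − (0.9459) = -3.7472; log[Tl⁺] = -3.7472 / 2 = -1.8736; [Tl⁺] = 10^(-1.8736) ≈ 0.013 M.

0.013 M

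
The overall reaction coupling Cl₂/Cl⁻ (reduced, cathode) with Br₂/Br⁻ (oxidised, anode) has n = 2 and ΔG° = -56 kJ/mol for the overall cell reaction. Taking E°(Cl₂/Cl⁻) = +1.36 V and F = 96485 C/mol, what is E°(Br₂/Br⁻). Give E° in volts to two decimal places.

E°cell = −ΔG°/(nF) = −(-56×10³)/((2)(96485)) = +0.290 V.
Since Cl₂/Cl⁻ is the cathode and Br₂/Br⁻ the anode, E°cell = E°(Cl₂/Cl⁻) − E°(Br₂/Br⁻).
So E°(Br₂/Br⁻) = E°(Cl₂/Cl⁻) − E°cell = (+1.36) − (+0.290) = +1.07 V.

+1.07 V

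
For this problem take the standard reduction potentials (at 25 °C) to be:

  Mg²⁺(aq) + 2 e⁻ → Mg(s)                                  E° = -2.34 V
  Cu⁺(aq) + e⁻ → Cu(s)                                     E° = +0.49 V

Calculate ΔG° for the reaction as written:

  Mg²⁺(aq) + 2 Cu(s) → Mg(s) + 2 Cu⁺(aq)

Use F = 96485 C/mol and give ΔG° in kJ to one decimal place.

+546.1 kJ

As written, Mg²⁺/Mg is reduced (cathode) and Cu⁺/Cu is oxidised (anode), so E°cell = (-2.34) − (+0.49) = -2.83 V.
Balancing electrons gives n = 2.
ΔG° = −nFE° = −(2)(96485)(-2.83) = 546,105 J = +546.1 kJ.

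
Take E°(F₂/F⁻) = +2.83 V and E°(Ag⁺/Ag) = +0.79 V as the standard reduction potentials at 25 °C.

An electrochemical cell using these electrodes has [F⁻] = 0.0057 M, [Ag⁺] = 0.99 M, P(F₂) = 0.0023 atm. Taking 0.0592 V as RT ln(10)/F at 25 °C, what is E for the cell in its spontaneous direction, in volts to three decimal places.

+2.095 V

F₂/F⁻ is the cathode (higher E°), Ag⁺/Ag the anode: E°cell = +2.83 − (+0.79) = +2.04 V, n = 2.
Overall: F₂(g) + 2 Ag(s) → 2 F⁻(aq) + 2 Ag⁺(aq)
Q = [F⁻]^2·[Ag⁺]^2 / (P(F₂)); log Q = -1.859.
E = E° − (0.0592/n) log Q = +2.04 − (0.0592/2)(-1.859) = +2.095 V.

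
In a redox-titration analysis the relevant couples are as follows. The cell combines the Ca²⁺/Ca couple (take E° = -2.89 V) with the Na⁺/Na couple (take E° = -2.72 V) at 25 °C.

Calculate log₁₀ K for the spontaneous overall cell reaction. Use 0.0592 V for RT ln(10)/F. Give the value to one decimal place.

5.7

Cathode: Na⁺/Na; anode: Ca²⁺/Ca. E°cell = +0.17 V, n = 2.
log K = nE°cell / 0.0592 = (2)(+0.17) / 0.0592 = 5.7.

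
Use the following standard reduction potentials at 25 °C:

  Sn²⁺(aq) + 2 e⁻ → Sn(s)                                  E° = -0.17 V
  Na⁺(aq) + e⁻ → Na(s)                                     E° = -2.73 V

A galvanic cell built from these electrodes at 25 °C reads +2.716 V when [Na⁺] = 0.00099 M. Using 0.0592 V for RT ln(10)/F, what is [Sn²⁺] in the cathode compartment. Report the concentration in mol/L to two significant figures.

Sn²⁺/Sn is the cathode, Na⁺/Na the anode: E°cell = +2.56 V, n = 2.
Overall reaction: Sn²⁺(aq) + 2 Na(s) → Sn(s) + 2 Na⁺(aq); Q = [Na⁺]^2/[Sn²⁺]^1.
From E = E° − (0.0592/n) log Q: log Q = (E° − E)·n/0.0592 = (+2.56 − (+2.716))·2/0.0592 = -5.2703.
So 1·log[Sn²⁺] = 2·log(0.00099) − log Q = -6.0087 − (-5.2703) = -0.7384; [Sn²⁺] = 10^(-0.7384) ≈ 0.18 M.

0.18 M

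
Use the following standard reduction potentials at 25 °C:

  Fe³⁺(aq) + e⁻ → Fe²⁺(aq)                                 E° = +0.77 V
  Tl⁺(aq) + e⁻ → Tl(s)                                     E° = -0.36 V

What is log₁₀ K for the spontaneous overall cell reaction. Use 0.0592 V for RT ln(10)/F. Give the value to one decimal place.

19.1

Cathode: Fe³⁺/Fe²⁺; anode: Tl⁺/Tl. E°cell = +1.13 V, n = 1.
log K = nE°cell / 0.0592 = (1)(+1.13) / 0.0592 = 19.1.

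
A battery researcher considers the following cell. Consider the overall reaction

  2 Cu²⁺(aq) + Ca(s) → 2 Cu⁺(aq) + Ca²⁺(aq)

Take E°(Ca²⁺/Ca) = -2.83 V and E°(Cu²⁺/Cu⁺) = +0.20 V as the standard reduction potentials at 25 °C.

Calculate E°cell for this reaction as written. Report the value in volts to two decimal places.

+3.03 V

The Cu²⁺/Cu⁺ couple has the higher reduction potential, so it is the cathode; Ca²⁺/Ca is oxidised at the anode.
E°cell = E°(cathode) − E°(anode) = (+0.20) − (-2.83) = +3.03 V.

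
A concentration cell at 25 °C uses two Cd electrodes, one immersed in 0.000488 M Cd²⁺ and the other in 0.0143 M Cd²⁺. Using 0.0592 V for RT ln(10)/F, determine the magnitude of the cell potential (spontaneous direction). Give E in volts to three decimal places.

+0.043 V

For a concentration cell E°cell = 0. The 0.0143 M side is the cathode (reduction is favoured where [Cd²⁺] is higher).
With n = 2, E = −(0.0592/2) log([Cd²⁺]ₐₙ/[Cd²⁺]꜀ₐₜ) = −(0.0592/2) log(0.000488/0.0143) = −(0.0592/2)(-1.467) = +0.043 V.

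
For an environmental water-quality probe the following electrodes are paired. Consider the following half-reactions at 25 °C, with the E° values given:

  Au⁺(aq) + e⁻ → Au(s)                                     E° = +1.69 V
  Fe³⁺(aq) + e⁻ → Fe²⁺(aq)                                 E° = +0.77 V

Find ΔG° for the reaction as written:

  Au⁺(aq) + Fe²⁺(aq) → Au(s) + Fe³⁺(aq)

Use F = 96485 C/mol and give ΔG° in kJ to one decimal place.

-88.8 kJ

As written, Au⁺/Au is reduced (cathode) and Fe³⁺/Fe²⁺ is oxidised (anode), so E°cell = (+1.69) − (+0.77) = +0.92 V.
Balancing electrons gives n = 1.
ΔG° = −nFE° = −(1)(96485)(+0.92) = -88,766 J = -88.8 kJ.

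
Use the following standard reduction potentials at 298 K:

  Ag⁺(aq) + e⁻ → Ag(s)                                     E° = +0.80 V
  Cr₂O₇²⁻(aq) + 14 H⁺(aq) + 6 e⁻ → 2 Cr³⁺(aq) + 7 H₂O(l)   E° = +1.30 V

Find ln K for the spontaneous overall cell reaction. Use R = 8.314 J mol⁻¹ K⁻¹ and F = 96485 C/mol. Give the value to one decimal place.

Cathode: Cr₂O₇²⁻/Cr³⁺; anode: Ag⁺/Ag. E°cell = (+1.30) − (+0.80) = +0.50 V, with n = 6.
ΔG° = −nFE° = −RT ln K, so ln K = nFE°/(RT) = (6)(96485)(+0.50) / ((8.314)(298)) = 116.830.

116.8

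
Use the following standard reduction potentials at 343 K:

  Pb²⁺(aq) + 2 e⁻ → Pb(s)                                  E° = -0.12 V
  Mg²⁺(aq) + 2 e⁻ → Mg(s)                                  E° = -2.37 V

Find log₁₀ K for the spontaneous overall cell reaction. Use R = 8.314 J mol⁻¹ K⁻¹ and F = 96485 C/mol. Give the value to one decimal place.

66.1

Cathode: Pb²⁺/Pb; anode: Mg²⁺/Mg. E°cell = (-0.12) − (-2.37) = +2.25 V, with n = 2.
ΔG° = −nFE° = −RT ln K, so ln K = nFE°/(RT) = (2)(96485)(+2.25) / ((8.314)(343)) = 152.254.
log₁₀ K = 152.254 / ln 10 = 66.1.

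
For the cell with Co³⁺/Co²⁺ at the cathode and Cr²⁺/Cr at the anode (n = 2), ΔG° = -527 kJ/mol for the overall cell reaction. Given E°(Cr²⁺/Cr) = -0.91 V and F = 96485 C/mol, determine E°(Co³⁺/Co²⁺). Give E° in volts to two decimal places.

+1.82 V

E°cell = −ΔG°/(nF) = −(-527×10³)/((2)(96485)) = +2.731 V.
Since Co³⁺/Co²⁺ is the cathode and Cr²⁺/Cr the anode, E°cell = E°(Co³⁺/Co²⁺) − E°(Cr²⁺/Cr).
So E°(Co³⁺/Co²⁺) = E°cell + E°(Cr²⁺/Cr) = +2.731 + (-0.91) = +1.82 V.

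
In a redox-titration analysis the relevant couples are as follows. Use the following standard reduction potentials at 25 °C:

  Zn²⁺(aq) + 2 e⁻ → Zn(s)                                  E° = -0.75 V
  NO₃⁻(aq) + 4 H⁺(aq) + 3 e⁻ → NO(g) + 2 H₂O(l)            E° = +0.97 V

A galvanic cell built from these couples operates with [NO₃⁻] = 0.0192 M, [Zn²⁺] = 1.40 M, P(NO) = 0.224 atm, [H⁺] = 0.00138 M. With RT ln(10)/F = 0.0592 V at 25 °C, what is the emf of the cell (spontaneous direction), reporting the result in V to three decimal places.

NO₃⁻/NO is the cathode (higher E°), Zn²⁺/Zn the anode: E°cell = +0.97 − (-0.75) = +1.72 V, n = 6.
Overall: 2 NO₃⁻(aq) + 8 H⁺(aq) + 3 Zn(s) → 2 NO(g) + 4 H₂O(l) + 3 Zn²⁺(aq)
Q = P(NO)^2·[Zn²⁺]^3 / ([NO₃⁻]^2·[H⁺]^8); log Q = 25.453.
E = E° − (0.0592/n) log Q = +1.72 − (0.0592/6)(25.453) = +1.469 V.

+1.469 V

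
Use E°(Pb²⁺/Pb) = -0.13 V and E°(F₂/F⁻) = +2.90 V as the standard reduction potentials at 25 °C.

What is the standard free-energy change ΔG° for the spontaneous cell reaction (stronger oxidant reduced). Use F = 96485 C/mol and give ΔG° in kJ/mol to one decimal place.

F₂/F⁻ (E° = +2.90 V) is the cathode; Pb²⁺/Pb (E° = -0.13 V) is the anode, so E°cell = +3.03 V.
Balancing electrons gives n = 2 (lcm of 2 and 2).
ΔG° = −nFE° = −(2)(96485)(+3.03) = -584,699 J = -584.7 kJ/mol.

-584.7 kJ/mol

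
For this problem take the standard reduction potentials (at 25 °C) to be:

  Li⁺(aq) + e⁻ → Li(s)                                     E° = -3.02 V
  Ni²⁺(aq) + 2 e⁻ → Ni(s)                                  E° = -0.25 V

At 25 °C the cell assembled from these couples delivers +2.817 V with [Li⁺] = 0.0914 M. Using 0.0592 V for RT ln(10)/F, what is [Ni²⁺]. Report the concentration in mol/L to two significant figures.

Ni²⁺/Ni is the cathode, Li⁺/Li the anode: E°cell = +2.77 V, n = 2.
Overall reaction: Ni²⁺(aq) + 2 Li(s) → Ni(s) + 2 Li⁺(aq); Q = [Li⁺]^2/[Ni²⁺]^1.
From E = E° − (0.0592/n) log Q: log Q = (E° − E)·n/0.0592 = (+2.77 − (+2.817))·2/0.0592 = -1.5878.
So 1·log[Ni²⁺] = 2·log(0.0914) − log Q = -2.0781 − (-1.5878) = -0.4903; [Ni²⁺] = 10^(-0.4903) ≈ 0.32 M.

0.32 M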